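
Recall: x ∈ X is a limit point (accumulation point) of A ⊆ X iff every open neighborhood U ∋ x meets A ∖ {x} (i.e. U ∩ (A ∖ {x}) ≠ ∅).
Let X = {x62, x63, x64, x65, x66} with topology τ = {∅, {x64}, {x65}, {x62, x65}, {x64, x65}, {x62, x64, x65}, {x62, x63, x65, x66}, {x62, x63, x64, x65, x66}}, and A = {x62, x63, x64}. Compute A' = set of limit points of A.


A' = {x63, x66}

For each x ∈ X, list the open sets U ∈ τ with x ∈ U, then check whether U ∩ (A ∖ {x}) ≠ ∅ for every such U.
  x = x62: open {x62, x65} ∋ x has {x62, x65} ∩ (A ∖ {x62}) = ∅, so x is NOT a limit point.
  x = x63: opens ∋ x are {x62, x63, x65, x66}, {x62, x63, x64, x65, x66}; each meets A ∖ {x63}, so x IS a limit point.
  x = x64: open {x64} ∋ x has {x64} ∩ (A ∖ {x64}) = ∅, so x is NOT a limit point.
  x = x65: open {x65} ∋ x has {x65} ∩ (A ∖ {x65}) = ∅, so x is NOT a limit point.
  x = x66: opens ∋ x are {x62, x63, x65, x66}, {x62, x63, x64, x65, x66}; each meets A ∖ {x66}, so x IS a limit point.
Collecting: A' = {x63, x66}.


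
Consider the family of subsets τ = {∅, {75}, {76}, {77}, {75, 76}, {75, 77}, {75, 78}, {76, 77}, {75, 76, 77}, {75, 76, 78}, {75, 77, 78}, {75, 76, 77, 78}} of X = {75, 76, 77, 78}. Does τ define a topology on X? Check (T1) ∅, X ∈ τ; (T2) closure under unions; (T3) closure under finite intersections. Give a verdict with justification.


τ IS a topology on X.

Axiom (T1): ∅ ∈ τ? Yes; X ∈ τ? Yes.
Axiom (T2/T3): check pairwise unions and intersections of members of τ.
All pairwise intersections and unions checked — each lies in τ. Therefore τ satisfies (T1), (T2), (T3): it IS a topology on X.


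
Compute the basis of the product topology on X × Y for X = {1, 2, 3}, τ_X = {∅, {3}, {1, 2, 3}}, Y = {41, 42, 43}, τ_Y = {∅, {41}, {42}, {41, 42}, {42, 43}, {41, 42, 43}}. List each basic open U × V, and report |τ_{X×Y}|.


Basis B = {∅ × ∅, {3} × {41}, {3} × {42}, {3} × {41, 42}, {3} × {42, 43}, {1, 2, 3} × {41}, {1, 2, 3} × {42}, {3} × {41, 42, 43}, {1, 2, 3} × {41, 42}, {1, 2, 3} × {42, 43}, {1, 2, 3} × {41, 42, 43}}; |τ_{X×Y}| = 18.

Enumerate products U × V with U ∈ τ_X, V ∈ τ_Y (deduplicated):
  ∅ × ∅ = {} (∅)
  {3} × {41} = {(3,41)}
  {3} × {42} = {(3,42)}
  {3} × {41, 42} = {(3,41), (3,42)}
  {3} × {42, 43} = {(3,42), (3,43)}
  {1, 2, 3} × {41} = {(1,41), (2,41), (3,41)}
  {1, 2, 3} × {42} = {(1,42), (2,42), (3,42)}
  {3} × {41, 42, 43} = {(3,41), (3,42), (3,43)}
  {1, 2, 3} × {41, 42} = {(1,41), (1,42), (2,41), (2,42), (3,41), (3,42)}
  {1, 2, 3} × {42, 43} = {(1,42), (1,43), (2,42), (2,43), (3,42), (3,43)}
  {1, 2, 3} × {41, 42, 43} = {(1,41), (1,42), (1,43), (2,41), (2,42), (2,43), (3,41), (3,42), (3,43)}
These 11 distinct sets form the basis B.
Close under arbitrary unions to get τ_{X×Y}; counting gives |τ_{X×Y}| = 18.


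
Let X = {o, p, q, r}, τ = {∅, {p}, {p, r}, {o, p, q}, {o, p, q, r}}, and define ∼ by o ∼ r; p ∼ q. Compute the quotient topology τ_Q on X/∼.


X/∼ = {[o=r], [p=q]}; |τ_Q| = 2.

Equivalence classes: [o=r], [p=q].
Quotient map π: X → X/∼ sends o ↦ [o=r], p ↦ [p=q], q ↦ [p=q], r ↦ [o=r].
For each subset V ⊆ X/∼, compute π^{-1}(V) ⊆ X and check whether π^{-1}(V) ∈ τ. V is open in τ_Q iff π^{-1}(V) ∈ τ.
  V = {}: π^{-1}(V) = ∅ ∈ τ ✓.
  V = {[o=r]}: π^{-1}(V) = {o, r} ∉ τ ✗.
  V = {[p=q]}: π^{-1}(V) = {p, q} ∉ τ ✗.
  V = {[o=r], [p=q]}: π^{-1}(V) = {o, p, q, r} ∈ τ ✓.
Open sets in the quotient: τ_Q = {{}, {[o=r], [p=q]}} (2 elements).


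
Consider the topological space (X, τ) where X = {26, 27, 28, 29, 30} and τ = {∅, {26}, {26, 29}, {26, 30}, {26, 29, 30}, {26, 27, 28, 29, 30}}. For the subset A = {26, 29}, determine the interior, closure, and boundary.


int(A) = {26, 29}, cl(A) = {26, 27, 28, 29, 30}, ∂A = {27, 28, 30}.

Closed sets in (X, τ) are complements of opens:
  closed(X, τ) = {∅, {27, 28}, {27, 28, 29}, {27, 28, 30}, {27, 28, 29, 30}, {26, 27, 28, 29, 30}}.
int(A) = ⋃ {U ∈ τ : U ⊆ A}. Opens contained in A: ∅, {26}, {26, 29}.
Taking the union of these: int(A) = {26, 29}.
cl(A) = ⋂ {C closed : A ⊆ C}. Closed sets containing A: {26, 27, 28, 29, 30}.
Intersecting these: cl(A) = {26, 27, 28, 29, 30}.
∂A = cl(A) ∖ int(A) = {26, 27, 28, 29, 30} ∖ {26, 29} = {27, 28, 30}.


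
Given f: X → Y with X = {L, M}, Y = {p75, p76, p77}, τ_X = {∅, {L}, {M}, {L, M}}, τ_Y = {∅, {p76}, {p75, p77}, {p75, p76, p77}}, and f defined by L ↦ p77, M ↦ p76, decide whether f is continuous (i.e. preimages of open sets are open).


f IS continuous.

Compute f^{-1}(U) for each U ∈ τ_Y:
  U = ∅: f^{-1}(U) = ∅ ∈ τ_X ✓.
  U = {p76}: f^{-1}(U) = {M} ∈ τ_X ✓.
  U = {p75, p77}: f^{-1}(U) = {L} ∈ τ_X ✓.
  U = {p75, p76, p77}: f^{-1}(U) = {L, M} ∈ τ_X ✓.
Every preimage lies in τ_X, so f IS continuous.


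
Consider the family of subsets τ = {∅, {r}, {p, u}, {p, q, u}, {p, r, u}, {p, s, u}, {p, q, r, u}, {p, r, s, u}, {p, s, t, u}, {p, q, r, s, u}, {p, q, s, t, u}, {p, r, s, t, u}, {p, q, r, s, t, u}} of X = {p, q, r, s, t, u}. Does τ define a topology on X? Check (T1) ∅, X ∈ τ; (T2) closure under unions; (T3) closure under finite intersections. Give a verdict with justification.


τ is NOT a topology on X.

Axiom (T1): ∅ ∈ τ? Yes; X ∈ τ? Yes.
Axiom (T2/T3): check pairwise unions and intersections of members of τ.
Counterexample for (T2): {p, q, u} ∪ {p, s, u} = {p, q, s, u} ∉ τ. Therefore τ is NOT a topology.


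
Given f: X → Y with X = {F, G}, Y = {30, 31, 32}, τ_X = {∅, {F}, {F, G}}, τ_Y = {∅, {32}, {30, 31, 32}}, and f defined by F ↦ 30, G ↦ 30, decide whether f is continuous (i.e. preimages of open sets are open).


f IS continuous.

Compute f^{-1}(U) for each U ∈ τ_Y:
  U = ∅: f^{-1}(U) = ∅ ∈ τ_X ✓.
  U = {32}: f^{-1}(U) = ∅ ∈ τ_X ✓.
  U = {30, 31, 32}: f^{-1}(U) = {F, G} ∈ τ_X ✓.
Every preimage lies in τ_X, so f IS continuous.


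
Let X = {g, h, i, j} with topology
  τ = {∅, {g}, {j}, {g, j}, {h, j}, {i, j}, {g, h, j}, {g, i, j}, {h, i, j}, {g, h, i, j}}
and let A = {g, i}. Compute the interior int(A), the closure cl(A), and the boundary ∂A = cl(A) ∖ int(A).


int(A) = {g}, cl(A) = {g, i}, ∂A = {i}.

Closed sets in (X, τ) are complements of opens:
  closed(X, τ) = {∅, {g}, {h}, {i}, {g, h}, {g, i}, {h, i}, {g, h, i}, {h, i, j}, {g, h, i, j}}.
int(A) = ⋃ {U ∈ τ : U ⊆ A}. Opens contained in A: ∅, {g}.
Taking the union of these: int(A) = {g}.
cl(A) = ⋂ {C closed : A ⊆ C}. Closed sets containing A: {g, i}, {g, h, i}, {g, h, i, j}.
Intersecting these: cl(A) = {g, i}.
∂A = cl(A) ∖ int(A) = {g, i} ∖ {g} = {i}.


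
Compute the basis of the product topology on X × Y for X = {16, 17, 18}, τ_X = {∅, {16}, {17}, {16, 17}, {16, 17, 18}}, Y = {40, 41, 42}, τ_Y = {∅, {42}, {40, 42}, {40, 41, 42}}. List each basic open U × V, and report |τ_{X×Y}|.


Basis B = {∅ × ∅, {16} × {42}, {17} × {42}, {16} × {40, 42}, {16, 17} × {42}, {17} × {40, 42}, {16} × {40, 41, 42}, {16, 17, 18} × {42}, {17} × {40, 41, 42}, {16, 17} × {40, 42}, {16, 17} × {40, 41, 42}, {16, 17, 18} × {40, 42}, {16, 17, 18} × {40, 41, 42}}; |τ_{X×Y}| = 30.

Enumerate products U × V with U ∈ τ_X, V ∈ τ_Y (deduplicated):
  ∅ × ∅ = {} (∅)
  {16} × {42} = {(16,42)}
  {17} × {42} = {(17,42)}
  {16} × {40, 42} = {(16,40), (16,42)}
  {16, 17} × {42} = {(16,42), (17,42)}
  {17} × {40, 42} = {(17,40), (17,42)}
  {16} × {40, 41, 42} = {(16,40), (16,41), (16,42)}
  {16, 17, 18} × {42} = {(16,42), (17,42), (18,42)}
  {17} × {40, 41, 42} = {(17,40), (17,41), (17,42)}
  {16, 17} × {40, 42} = {(16,40), (16,42), (17,40), (17,42)}
  {16, 17} × {40, 41, 42} = {(16,40), (16,41), (16,42), (17,40), (17,41), (17,42)}
  {16, 17, 18} × {40, 42} = {(16,40), (16,42), (17,40), (17,42), (18,40), (18,42)}
  {16, 17, 18} × {40, 41, 42} = {(16,40), (16,41), (16,42), (17,40), (17,41), (17,42), (18,40), (18,41), (18,42)}
These 13 distinct sets form the basis B.
Close under arbitrary unions to get τ_{X×Y}; counting gives |τ_{X×Y}| = 30.


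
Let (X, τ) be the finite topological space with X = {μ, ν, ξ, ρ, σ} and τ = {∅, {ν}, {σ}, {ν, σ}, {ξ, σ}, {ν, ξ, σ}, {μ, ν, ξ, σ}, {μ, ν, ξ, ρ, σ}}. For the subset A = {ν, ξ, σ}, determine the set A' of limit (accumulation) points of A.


A' = {μ, ξ, ρ}

For each x ∈ X, list the open sets U ∈ τ with x ∈ U, then check whether U ∩ (A ∖ {x}) ≠ ∅ for every such U.
  x = μ: opens ∋ x are {μ, ν, ξ, σ}, {μ, ν, ξ, ρ, σ}; each meets A ∖ {μ}, so x IS a limit point.
  x = ν: open {ν} ∋ x has {ν} ∩ (A ∖ {ν}) = ∅, so x is NOT a limit point.
  x = ξ: opens ∋ x are {ξ, σ}, {ν, ξ, σ}, {μ, ν, ξ, σ}, {μ, ν, ξ, ρ, σ}; each meets A ∖ {ξ}, so x IS a limit point.
  x = ρ: opens ∋ x are {μ, ν, ξ, ρ, σ}; each meets A ∖ {ρ}, so x IS a limit point.
  x = σ: open {σ} ∋ x has {σ} ∩ (A ∖ {σ}) = ∅, so x is NOT a limit point.
Collecting: A' = {μ, ξ, ρ}.


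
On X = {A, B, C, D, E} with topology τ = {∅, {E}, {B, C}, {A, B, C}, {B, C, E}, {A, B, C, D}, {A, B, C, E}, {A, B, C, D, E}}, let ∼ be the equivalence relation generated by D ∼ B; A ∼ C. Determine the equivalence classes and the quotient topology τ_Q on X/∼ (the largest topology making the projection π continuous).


X/∼ = {[A=C], [B=D], [E]}; |τ_Q| = 4.

Equivalence classes: [A=C], [B=D], [E].
Quotient map π: X → X/∼ sends A ↦ [A=C], B ↦ [B=D], C ↦ [A=C], D ↦ [B=D], E ↦ [E].
For each subset V ⊆ X/∼, compute π^{-1}(V) ⊆ X and check whether π^{-1}(V) ∈ τ. V is open in τ_Q iff π^{-1}(V) ∈ τ.
  V = {}: π^{-1}(V) = ∅ ∈ τ ✓.
  V = {[A=C]}: π^{-1}(V) = {A, C} ∉ τ ✗.
  V = {[B=D]}: π^{-1}(V) = {B, D} ∉ τ ✗.
  V = {[A=C], [B=D]}: π^{-1}(V) = {A, B, C, D} ∈ τ ✓.
  V = {[E]}: π^{-1}(V) = {E} ∈ τ ✓.
  V = {[A=C], [E]}: π^{-1}(V) = {A, C, E} ∉ τ ✗.
  V = {[B=D], [E]}: π^{-1}(V) = {B, D, E} ∉ τ ✗.
  V = {[A=C], [B=D], [E]}: π^{-1}(V) = {A, B, C, D, E} ∈ τ ✓.
Open sets in the quotient: τ_Q = {{}, {[A=C], [B=D]}, {[E]}, {[A=C], [B=D], [E]}} (4 elements).


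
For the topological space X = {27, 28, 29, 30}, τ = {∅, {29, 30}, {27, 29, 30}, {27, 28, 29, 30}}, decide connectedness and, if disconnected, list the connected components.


(X, τ) is connected.

Find clopen sets (U ∈ τ with X ∖ U ∈ τ):
  U = ∅, X ∖ U = {27, 28, 29, 30} — both open, so U is clopen.
  U = {27, 28, 29, 30}, X ∖ U = ∅ — both open, so U is clopen.
Only trivial clopens (∅ and X) exist, so (X, τ) is connected.
Compute connected components by grouping points that agree on all clopens:
  component: {27, 28, 29, 30}


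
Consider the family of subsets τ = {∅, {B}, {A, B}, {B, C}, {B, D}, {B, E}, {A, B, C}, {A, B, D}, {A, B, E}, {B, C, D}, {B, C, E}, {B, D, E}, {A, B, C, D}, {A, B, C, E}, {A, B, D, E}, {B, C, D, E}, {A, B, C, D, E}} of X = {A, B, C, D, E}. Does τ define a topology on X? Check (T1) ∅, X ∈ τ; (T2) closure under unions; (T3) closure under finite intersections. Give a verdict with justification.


τ IS a topology on X.

Axiom (T1): ∅ ∈ τ? Yes; X ∈ τ? Yes.
Axiom (T2/T3): check pairwise unions and intersections of members of τ.
All pairwise intersections and unions checked — each lies in τ. Therefore τ satisfies (T1), (T2), (T3): it IS a topology on X.


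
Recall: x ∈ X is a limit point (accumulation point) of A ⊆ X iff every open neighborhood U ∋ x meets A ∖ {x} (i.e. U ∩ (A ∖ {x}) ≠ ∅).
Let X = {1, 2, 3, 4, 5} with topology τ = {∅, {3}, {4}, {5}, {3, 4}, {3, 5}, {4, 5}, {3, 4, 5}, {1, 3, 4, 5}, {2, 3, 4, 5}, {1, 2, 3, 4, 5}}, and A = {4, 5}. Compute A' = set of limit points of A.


A' = {1, 2}

For each x ∈ X, list the open sets U ∈ τ with x ∈ U, then check whether U ∩ (A ∖ {x}) ≠ ∅ for every such U.
  x = 1: opens ∋ x are {1, 3, 4, 5}, {1, 2, 3, 4, 5}; each meets A ∖ {1}, so x IS a limit point.
  x = 2: opens ∋ x are {2, 3, 4, 5}, {1, 2, 3, 4, 5}; each meets A ∖ {2}, so x IS a limit point.
  x = 3: open {3} ∋ x has {3} ∩ (A ∖ {3}) = ∅, so x is NOT a limit point.
  x = 4: open {4} ∋ x has {4} ∩ (A ∖ {4}) = ∅, so x is NOT a limit point.
  x = 5: open {5} ∋ x has {5} ∩ (A ∖ {5}) = ∅, so x is NOT a limit point.
Collecting: A' = {1, 2}.


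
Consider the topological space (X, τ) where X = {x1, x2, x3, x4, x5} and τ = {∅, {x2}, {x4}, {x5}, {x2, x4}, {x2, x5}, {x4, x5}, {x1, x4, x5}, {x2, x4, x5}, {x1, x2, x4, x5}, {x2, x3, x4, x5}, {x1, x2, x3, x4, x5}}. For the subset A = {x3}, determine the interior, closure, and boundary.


int(A) = ∅, cl(A) = {x3}, ∂A = {x3}.

Closed sets in (X, τ) are complements of opens:
  closed(X, τ) = {∅, {x1}, {x3}, {x1, x3}, {x2, x3}, {x1, x2, x3}, {x1, x3, x4}, {x1, x3, x5}, {x1, x2, x3, x4}, {x1, x2, x3, x5}, {x1, x3, x4, x5}, {x1, x2, x3, x4, x5}}.
int(A) = ⋃ {U ∈ τ : U ⊆ A}. Opens contained in A: ∅.
Taking the union of these: int(A) = ∅.
cl(A) = ⋂ {C closed : A ⊆ C}. Closed sets containing A: {x3}, {x1, x3}, {x2, x3}, {x1, x2, x3}, {x1, x3, x4}, {x1, x3, x5}, {x1, x2, x3, x4}, {x1, x2, x3, x5}, {x1, x3, x4, x5}, {x1, x2, x3, x4, x5}.
Intersecting these: cl(A) = {x3}.
∂A = cl(A) ∖ int(A) = {x3} ∖ ∅ = {x3}.


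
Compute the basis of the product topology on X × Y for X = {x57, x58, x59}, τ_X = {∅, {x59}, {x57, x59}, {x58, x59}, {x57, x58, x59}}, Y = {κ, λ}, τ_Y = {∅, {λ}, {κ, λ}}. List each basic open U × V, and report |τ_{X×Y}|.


Basis B = {∅ × ∅, {x59} × {λ}, {x57, x59} × {λ}, {x58, x59} × {λ}, {x59} × {κ, λ}, {x57, x58, x59} × {λ}, {x57, x59} × {κ, λ}, {x58, x59} × {κ, λ}, {x57, x58, x59} × {κ, λ}}; |τ_{X×Y}| = 14.

Enumerate products U × V with U ∈ τ_X, V ∈ τ_Y (deduplicated):
  ∅ × ∅ = {} (∅)
  {x59} × {λ} = {(x59,λ)}
  {x57, x59} × {λ} = {(x57,λ), (x59,λ)}
  {x58, x59} × {λ} = {(x58,λ), (x59,λ)}
  {x59} × {κ, λ} = {(x59,κ), (x59,λ)}
  {x57, x58, x59} × {λ} = {(x57,λ), (x58,λ), (x59,λ)}
  {x57, x59} × {κ, λ} = {(x57,κ), (x57,λ), (x59,κ), (x59,λ)}
  {x58, x59} × {κ, λ} = {(x58,κ), (x58,λ), (x59,κ), (x59,λ)}
  {x57, x58, x59} × {κ, λ} = {(x57,κ), (x57,λ), (x58,κ), (x58,λ), (x59,κ), (x59,λ)}
These 9 distinct sets form the basis B.
Close under arbitrary unions to get τ_{X×Y}; counting gives |τ_{X×Y}| = 14.


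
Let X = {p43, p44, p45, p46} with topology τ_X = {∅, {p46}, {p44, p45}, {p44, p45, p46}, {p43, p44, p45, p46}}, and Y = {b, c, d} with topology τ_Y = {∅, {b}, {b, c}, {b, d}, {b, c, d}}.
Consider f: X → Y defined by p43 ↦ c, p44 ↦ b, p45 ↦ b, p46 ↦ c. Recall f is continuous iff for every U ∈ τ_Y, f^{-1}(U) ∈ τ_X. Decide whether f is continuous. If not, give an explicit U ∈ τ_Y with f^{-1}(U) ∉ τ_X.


f IS continuous.

Compute f^{-1}(U) for each U ∈ τ_Y:
  U = ∅: f^{-1}(U) = ∅ ∈ τ_X ✓.
  U = {b}: f^{-1}(U) = {p44, p45} ∈ τ_X ✓.
  U = {b, c}: f^{-1}(U) = {p43, p44, p45, p46} ∈ τ_X ✓.
  U = {b, d}: f^{-1}(U) = {p44, p45} ∈ τ_X ✓.
  U = {b, c, d}: f^{-1}(U) = {p43, p44, p45, p46} ∈ τ_X ✓.
Every preimage lies in τ_X, so f IS continuous.


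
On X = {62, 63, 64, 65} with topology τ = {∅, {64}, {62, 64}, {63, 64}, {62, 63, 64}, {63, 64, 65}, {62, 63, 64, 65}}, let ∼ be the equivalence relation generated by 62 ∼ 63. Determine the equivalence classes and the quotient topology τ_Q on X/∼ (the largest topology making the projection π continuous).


X/∼ = {[62=63], [64], [65]}; |τ_Q| = 4.

Equivalence classes: [62=63], [64], [65].
Quotient map π: X → X/∼ sends 62 ↦ [62=63], 63 ↦ [62=63], 64 ↦ [64], 65 ↦ [65].
For each subset V ⊆ X/∼, compute π^{-1}(V) ⊆ X and check whether π^{-1}(V) ∈ τ. V is open in τ_Q iff π^{-1}(V) ∈ τ.
  V = {}: π^{-1}(V) = ∅ ∈ τ ✓.
  V = {[62=63]}: π^{-1}(V) = {62, 63} ∉ τ ✗.
  V = {[64]}: π^{-1}(V) = {64} ∈ τ ✓.
  V = {[62=63], [64]}: π^{-1}(V) = {62, 63, 64} ∈ τ ✓.
  V = {[65]}: π^{-1}(V) = {65} ∉ τ ✗.
  V = {[62=63], [65]}: π^{-1}(V) = {62, 63, 65} ∉ τ ✗.
  V = {[64], [65]}: π^{-1}(V) = {64, 65} ∉ τ ✗.
  V = {[62=63], [64], [65]}: π^{-1}(V) = {62, 63, 64, 65} ∈ τ ✓.
Open sets in the quotient: τ_Q = {{}, {[64]}, {[62=63], [64]}, {[62=63], [64], [65]}} (4 elements).


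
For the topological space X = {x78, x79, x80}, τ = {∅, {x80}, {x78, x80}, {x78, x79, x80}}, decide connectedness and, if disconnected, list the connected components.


(X, τ) is connected.

Find clopen sets (U ∈ τ with X ∖ U ∈ τ):
  U = ∅, X ∖ U = {x78, x79, x80} — both open, so U is clopen.
  U = {x78, x79, x80}, X ∖ U = ∅ — both open, so U is clopen.
Only trivial clopens (∅ and X) exist, so (X, τ) is connected.
Compute connected components by grouping points that agree on all clopens:
  component: {x78, x79, x80}


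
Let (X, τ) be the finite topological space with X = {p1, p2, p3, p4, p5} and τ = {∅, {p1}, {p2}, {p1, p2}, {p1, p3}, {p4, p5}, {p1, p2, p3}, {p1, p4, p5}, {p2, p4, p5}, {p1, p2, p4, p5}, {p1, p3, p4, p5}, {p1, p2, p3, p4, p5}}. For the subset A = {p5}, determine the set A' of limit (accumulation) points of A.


A' = {p4}

For each x ∈ X, list the open sets U ∈ τ with x ∈ U, then check whether U ∩ (A ∖ {x}) ≠ ∅ for every such U.
  x = p1: open {p1} ∋ x has {p1} ∩ (A ∖ {p1}) = ∅, so x is NOT a limit point.
  x = p2: open {p2} ∋ x has {p2} ∩ (A ∖ {p2}) = ∅, so x is NOT a limit point.
  x = p3: open {p1, p3} ∋ x has {p1, p3} ∩ (A ∖ {p3}) = ∅, so x is NOT a limit point.
  x = p4: opens ∋ x are {p4, p5}, {p1, p4, p5}, {p2, p4, p5}, {p1, p2, p4, p5}, {p1, p3, p4, p5}, {p1, p2, p3, p4, p5}; each meets A ∖ {p4}, so x IS a limit point.
  x = p5: open {p4, p5} ∋ x has {p4, p5} ∩ (A ∖ {p5}) = ∅, so x is NOT a limit point.
Collecting: A' = {p4}.


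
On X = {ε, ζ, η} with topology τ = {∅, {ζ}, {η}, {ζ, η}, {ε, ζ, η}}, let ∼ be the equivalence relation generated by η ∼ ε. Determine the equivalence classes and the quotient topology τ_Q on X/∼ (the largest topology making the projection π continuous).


X/∼ = {[ε=η], [ζ]}; |τ_Q| = 3.

Equivalence classes: [ε=η], [ζ].
Quotient map π: X → X/∼ sends ε ↦ [ε=η], ζ ↦ [ζ], η ↦ [ε=η].
For each subset V ⊆ X/∼, compute π^{-1}(V) ⊆ X and check whether π^{-1}(V) ∈ τ. V is open in τ_Q iff π^{-1}(V) ∈ τ.
  V = {}: π^{-1}(V) = ∅ ∈ τ ✓.
  V = {[ε=η]}: π^{-1}(V) = {ε, η} ∉ τ ✗.
  V = {[ζ]}: π^{-1}(V) = {ζ} ∈ τ ✓.
  V = {[ε=η], [ζ]}: π^{-1}(V) = {ε, ζ, η} ∈ τ ✓.
Open sets in the quotient: τ_Q = {{}, {[ζ]}, {[ε=η], [ζ]}} (3 elements).


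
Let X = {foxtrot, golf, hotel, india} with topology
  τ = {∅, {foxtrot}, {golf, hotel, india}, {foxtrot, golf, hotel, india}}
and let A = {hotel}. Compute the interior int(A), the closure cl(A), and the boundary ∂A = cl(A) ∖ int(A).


int(A) = ∅, cl(A) = {golf, hotel, india}, ∂A = {golf, hotel, india}.

Closed sets in (X, τ) are complements of opens:
  closed(X, τ) = {∅, {foxtrot}, {golf, hotel, india}, {foxtrot, golf, hotel, india}}.
int(A) = ⋃ {U ∈ τ : U ⊆ A}. Opens contained in A: ∅.
Taking the union of these: int(A) = ∅.
cl(A) = ⋂ {C closed : A ⊆ C}. Closed sets containing A: {golf, hotel, india}, {foxtrot, golf, hotel, india}.
Intersecting these: cl(A) = {golf, hotel, india}.
∂A = cl(A) ∖ int(A) = {golf, hotel, india} ∖ ∅ = {golf, hotel, india}.


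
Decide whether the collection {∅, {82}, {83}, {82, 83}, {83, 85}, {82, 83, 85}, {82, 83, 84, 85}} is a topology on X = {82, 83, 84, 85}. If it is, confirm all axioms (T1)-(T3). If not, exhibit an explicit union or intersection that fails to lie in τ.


τ IS a topology on X.

Axiom (T1): ∅ ∈ τ? Yes; X ∈ τ? Yes.
Axiom (T2/T3): check pairwise unions and intersections of members of τ.
All pairwise intersections and unions checked — each lies in τ. Therefore τ satisfies (T1), (T2), (T3): it IS a topology on X.


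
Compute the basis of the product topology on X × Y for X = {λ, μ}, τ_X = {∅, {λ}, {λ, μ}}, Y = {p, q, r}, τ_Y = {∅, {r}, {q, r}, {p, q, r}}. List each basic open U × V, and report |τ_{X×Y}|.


Basis B = {∅ × ∅, {λ} × {r}, {λ} × {q, r}, {λ, μ} × {r}, {λ} × {p, q, r}, {λ, μ} × {q, r}, {λ, μ} × {p, q, r}}; |τ_{X×Y}| = 10.

Enumerate products U × V with U ∈ τ_X, V ∈ τ_Y (deduplicated):
  ∅ × ∅ = {} (∅)
  {λ} × {r} = {(λ,r)}
  {λ} × {q, r} = {(λ,q), (λ,r)}
  {λ, μ} × {r} = {(λ,r), (μ,r)}
  {λ} × {p, q, r} = {(λ,p), (λ,q), (λ,r)}
  {λ, μ} × {q, r} = {(λ,q), (λ,r), (μ,q), (μ,r)}
  {λ, μ} × {p, q, r} = {(λ,p), (λ,q), (λ,r), (μ,p), (μ,q), (μ,r)}
These 7 distinct sets form the basis B.
Close under arbitrary unions to get τ_{X×Y}; counting gives |τ_{X×Y}| = 10.


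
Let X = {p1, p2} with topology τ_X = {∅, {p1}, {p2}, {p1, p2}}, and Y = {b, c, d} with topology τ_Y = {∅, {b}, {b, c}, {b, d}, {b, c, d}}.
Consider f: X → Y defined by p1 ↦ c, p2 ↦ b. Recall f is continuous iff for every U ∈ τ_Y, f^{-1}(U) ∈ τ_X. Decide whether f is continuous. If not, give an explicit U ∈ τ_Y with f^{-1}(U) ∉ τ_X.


f IS continuous.

Compute f^{-1}(U) for each U ∈ τ_Y:
  U = ∅: f^{-1}(U) = ∅ ∈ τ_X ✓.
  U = {b}: f^{-1}(U) = {p2} ∈ τ_X ✓.
  U = {b, c}: f^{-1}(U) = {p1, p2} ∈ τ_X ✓.
  U = {b, d}: f^{-1}(U) = {p2} ∈ τ_X ✓.
  U = {b, c, d}: f^{-1}(U) = {p1, p2} ∈ τ_X ✓.
Every preimage lies in τ_X, so f IS continuous.


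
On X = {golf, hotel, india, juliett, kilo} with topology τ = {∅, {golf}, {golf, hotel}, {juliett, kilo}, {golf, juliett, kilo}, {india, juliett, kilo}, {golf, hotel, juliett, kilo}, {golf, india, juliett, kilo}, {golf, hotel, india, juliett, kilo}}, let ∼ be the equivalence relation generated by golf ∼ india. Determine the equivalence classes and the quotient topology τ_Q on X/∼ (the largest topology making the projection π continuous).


X/∼ = {[golf=india], [hotel], [juliett], [kilo]}; |τ_Q| = 4.

Equivalence classes: [golf=india], [hotel], [juliett], [kilo].
Quotient map π: X → X/∼ sends golf ↦ [golf=india], hotel ↦ [hotel], india ↦ [golf=india], juliett ↦ [juliett], kilo ↦ [kilo].
For each subset V ⊆ X/∼, compute π^{-1}(V) ⊆ X and check whether π^{-1}(V) ∈ τ. V is open in τ_Q iff π^{-1}(V) ∈ τ.
  V = {}: π^{-1}(V) = ∅ ∈ τ ✓.
  V = {[golf=india]}: π^{-1}(V) = {golf, india} ∉ τ ✗.
  V = {[hotel]}: π^{-1}(V) = {hotel} ∉ τ ✗.
  V = {[golf=india], [hotel]}: π^{-1}(V) = {golf, hotel, india} ∉ τ ✗.
  V = {[juliett]}: π^{-1}(V) = {juliett} ∉ τ ✗.
  V = {[golf=india], [juliett]}: π^{-1}(V) = {golf, india, juliett} ∉ τ ✗.
  V = {[hotel], [juliett]}: π^{-1}(V) = {hotel, juliett} ∉ τ ✗.
  V = {[golf=india], [hotel], [juliett]}: π^{-1}(V) = {golf, hotel, india, juliett} ∉ τ ✗.
  V = {[kilo]}: π^{-1}(V) = {kilo} ∉ τ ✗.
  V = {[golf=india], [kilo]}: π^{-1}(V) = {golf, india, kilo} ∉ τ ✗.
  V = {[hotel], [kilo]}: π^{-1}(V) = {hotel, kilo} ∉ τ ✗.
  V = {[golf=india], [hotel], [kilo]}: π^{-1}(V) = {golf, hotel, india, kilo} ∉ τ ✗.
  V = {[juliett], [kilo]}: π^{-1}(V) = {juliett, kilo} ∈ τ ✓.
  V = {[golf=india], [juliett], [kilo]}: π^{-1}(V) = {golf, india, juliett, kilo} ∈ τ ✓.
  V = {[hotel], [juliett], [kilo]}: π^{-1}(V) = {hotel, juliett, kilo} ∉ τ ✗.
  V = {[golf=india], [hotel], [juliett], [kilo]}: π^{-1}(V) = {golf, hotel, india, juliett, kilo} ∈ τ ✓.
Open sets in the quotient: τ_Q = {{}, {[juliett], [kilo]}, {[golf=india], [juliett], [kilo]}, {[golf=india], [hotel], [juliett], [kilo]}} (4 elements).


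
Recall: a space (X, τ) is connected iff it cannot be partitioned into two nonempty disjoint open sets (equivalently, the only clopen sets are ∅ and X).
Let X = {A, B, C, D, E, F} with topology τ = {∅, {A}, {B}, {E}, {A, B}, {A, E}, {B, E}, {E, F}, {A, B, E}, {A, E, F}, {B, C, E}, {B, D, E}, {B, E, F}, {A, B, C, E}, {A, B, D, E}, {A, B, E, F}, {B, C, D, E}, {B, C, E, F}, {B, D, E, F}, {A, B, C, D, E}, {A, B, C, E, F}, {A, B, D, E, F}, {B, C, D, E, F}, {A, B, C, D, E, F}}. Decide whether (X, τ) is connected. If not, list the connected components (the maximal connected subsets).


(X, τ) is disconnected; components = [{A}, {B, C, D, E, F}].

Find clopen sets (U ∈ τ with X ∖ U ∈ τ):
  U = ∅, X ∖ U = {A, B, C, D, E, F} — both open, so U is clopen.
  U = {A}, X ∖ U = {B, C, D, E, F} — both open, so U is clopen.
  U = {B, C, D, E, F}, X ∖ U = {A} — both open, so U is clopen.
  U = {A, B, C, D, E, F}, X ∖ U = ∅ — both open, so U is clopen.
Nontrivial clopen(s) exist: e.g. {A}. So (X, τ) is disconnected.
Compute connected components by grouping points that agree on all clopens:
  component: {A}
  component: {B, C, D, E, F}


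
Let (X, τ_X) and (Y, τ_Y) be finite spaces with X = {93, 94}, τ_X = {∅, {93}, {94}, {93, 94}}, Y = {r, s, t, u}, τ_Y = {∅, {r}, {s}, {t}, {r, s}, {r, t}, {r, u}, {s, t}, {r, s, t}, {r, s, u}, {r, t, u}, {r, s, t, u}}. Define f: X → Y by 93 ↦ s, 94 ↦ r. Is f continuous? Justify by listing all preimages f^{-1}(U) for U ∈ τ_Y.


f IS continuous.

Compute f^{-1}(U) for each U ∈ τ_Y:
  U = ∅: f^{-1}(U) = ∅ ∈ τ_X ✓.
  U = {r}: f^{-1}(U) = {94} ∈ τ_X ✓.
  U = {s}: f^{-1}(U) = {93} ∈ τ_X ✓.
  U = {t}: f^{-1}(U) = ∅ ∈ τ_X ✓.
  U = {r, s}: f^{-1}(U) = {93, 94} ∈ τ_X ✓.
  U = {r, t}: f^{-1}(U) = {94} ∈ τ_X ✓.
  U = {r, u}: f^{-1}(U) = {94} ∈ τ_X ✓.
  U = {s, t}: f^{-1}(U) = {93} ∈ τ_X ✓.
  U = {r, s, t}: f^{-1}(U) = {93, 94} ∈ τ_X ✓.
  U = {r, s, u}: f^{-1}(U) = {93, 94} ∈ τ_X ✓.
  U = {r, t, u}: f^{-1}(U) = {94} ∈ τ_X ✓.
  U = {r, s, t, u}: f^{-1}(U) = {93, 94} ∈ τ_X ✓.
Every preimage lies in τ_X, so f IS continuous.


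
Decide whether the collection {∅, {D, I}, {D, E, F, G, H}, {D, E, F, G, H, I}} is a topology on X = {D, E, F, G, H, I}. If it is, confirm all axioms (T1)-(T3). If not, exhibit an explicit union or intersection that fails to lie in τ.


τ is NOT a topology on X.

Axiom (T1): ∅ ∈ τ? Yes; X ∈ τ? Yes.
Axiom (T2/T3): check pairwise unions and intersections of members of τ.
Counterexample for (T3): {D, I} ∩ {D, E, F, G, H} = {D} ∉ τ. Therefore τ is NOT a topology.


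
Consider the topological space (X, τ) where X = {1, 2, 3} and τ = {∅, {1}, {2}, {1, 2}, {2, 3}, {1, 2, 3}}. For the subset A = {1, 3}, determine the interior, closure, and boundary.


int(A) = {1}, cl(A) = {1, 3}, ∂A = {3}.

Closed sets in (X, τ) are complements of opens:
  closed(X, τ) = {∅, {1}, {3}, {1, 3}, {2, 3}, {1, 2, 3}}.
int(A) = ⋃ {U ∈ τ : U ⊆ A}. Opens contained in A: ∅, {1}.
Taking the union of these: int(A) = {1}.
cl(A) = ⋂ {C closed : A ⊆ C}. Closed sets containing A: {1, 3}, {1, 2, 3}.
Intersecting these: cl(A) = {1, 3}.
∂A = cl(A) ∖ int(A) = {1, 3} ∖ {1} = {3}.


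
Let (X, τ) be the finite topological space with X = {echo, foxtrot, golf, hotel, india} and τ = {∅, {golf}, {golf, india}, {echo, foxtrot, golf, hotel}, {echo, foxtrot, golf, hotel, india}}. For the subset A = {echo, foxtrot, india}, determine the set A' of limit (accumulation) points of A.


A' = {echo, foxtrot, hotel}

For each x ∈ X, list the open sets U ∈ τ with x ∈ U, then check whether U ∩ (A ∖ {x}) ≠ ∅ for every such U.
  x = echo: opens ∋ x are {echo, foxtrot, golf, hotel}, {echo, foxtrot, golf, hotel, india}; each meets A ∖ {echo}, so x IS a limit point.
  x = foxtrot: opens ∋ x are {echo, foxtrot, golf, hotel}, {echo, foxtrot, golf, hotel, india}; each meets A ∖ {foxtrot}, so x IS a limit point.
  x = golf: open {golf} ∋ x has {golf} ∩ (A ∖ {golf}) = ∅, so x is NOT a limit point.
  x = hotel: opens ∋ x are {echo, foxtrot, golf, hotel}, {echo, foxtrot, golf, hotel, india}; each meets A ∖ {hotel}, so x IS a limit point.
  x = india: open {golf, india} ∋ x has {golf, india} ∩ (A ∖ {india}) = ∅, so x is NOT a limit point.
Collecting: A' = {echo, foxtrot, hotel}.


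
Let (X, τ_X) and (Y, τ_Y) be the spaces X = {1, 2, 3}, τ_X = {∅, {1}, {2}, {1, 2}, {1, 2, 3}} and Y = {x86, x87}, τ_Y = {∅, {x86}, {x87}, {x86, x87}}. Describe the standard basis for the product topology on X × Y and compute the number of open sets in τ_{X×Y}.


Basis B = {∅ × ∅, {1} × {x86}, {1} × {x87}, {2} × {x86}, {2} × {x87}, {1} × {x86, x87}, {1, 2} × {x86}, {1, 2} × {x87}, {2} × {x86, x87}, {1, 2, 3} × {x86}, {1, 2, 3} × {x87}, {1, 2} × {x86, x87}, {1, 2, 3} × {x86, x87}}; |τ_{X×Y}| = 25.

Enumerate products U × V with U ∈ τ_X, V ∈ τ_Y (deduplicated):
  ∅ × ∅ = {} (∅)
  {1} × {x86} = {(1,x86)}
  {1} × {x87} = {(1,x87)}
  {2} × {x86} = {(2,x86)}
  {2} × {x87} = {(2,x87)}
  {1} × {x86, x87} = {(1,x86), (1,x87)}
  {1, 2} × {x86} = {(1,x86), (2,x86)}
  {1, 2} × {x87} = {(1,x87), (2,x87)}
  {2} × {x86, x87} = {(2,x86), (2,x87)}
  {1, 2, 3} × {x86} = {(1,x86), (2,x86), (3,x86)}
  {1, 2, 3} × {x87} = {(1,x87), (2,x87), (3,x87)}
  {1, 2} × {x86, x87} = {(1,x86), (1,x87), (2,x86), (2,x87)}
  {1, 2, 3} × {x86, x87} = {(1,x86), (1,x87), (2,x86), (2,x87), (3,x86), (3,x87)}
These 13 distinct sets form the basis B.
Close under arbitrary unions to get τ_{X×Y}; counting gives |τ_{X×Y}| = 25.


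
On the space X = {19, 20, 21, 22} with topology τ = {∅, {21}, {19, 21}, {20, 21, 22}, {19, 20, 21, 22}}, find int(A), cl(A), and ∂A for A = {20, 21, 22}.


int(A) = {20, 21, 22}, cl(A) = {19, 20, 21, 22}, ∂A = {19}.

Closed sets in (X, τ) are complements of opens:
  closed(X, τ) = {∅, {19}, {20, 22}, {19, 20, 22}, {19, 20, 21, 22}}.
int(A) = ⋃ {U ∈ τ : U ⊆ A}. Opens contained in A: ∅, {21}, {20, 21, 22}.
Taking the union of these: int(A) = {20, 21, 22}.
cl(A) = ⋂ {C closed : A ⊆ C}. Closed sets containing A: {19, 20, 21, 22}.
Intersecting these: cl(A) = {19, 20, 21, 22}.
∂A = cl(A) ∖ int(A) = {19, 20, 21, 22} ∖ {20, 21, 22} = {19}.


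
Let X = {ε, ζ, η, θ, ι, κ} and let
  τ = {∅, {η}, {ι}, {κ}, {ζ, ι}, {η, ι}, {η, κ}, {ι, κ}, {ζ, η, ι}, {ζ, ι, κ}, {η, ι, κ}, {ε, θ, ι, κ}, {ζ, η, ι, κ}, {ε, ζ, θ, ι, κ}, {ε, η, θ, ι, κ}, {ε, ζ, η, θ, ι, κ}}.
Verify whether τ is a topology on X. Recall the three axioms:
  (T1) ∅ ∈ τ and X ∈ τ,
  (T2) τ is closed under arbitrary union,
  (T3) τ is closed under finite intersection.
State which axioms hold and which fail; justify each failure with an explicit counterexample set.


τ IS a topology on X.

Axiom (T1): ∅ ∈ τ? Yes; X ∈ τ? Yes.
Axiom (T2/T3): check pairwise unions and intersections of members of τ.
All pairwise intersections and unions checked — each lies in τ. Therefore τ satisfies (T1), (T2), (T3): it IS a topology on X.


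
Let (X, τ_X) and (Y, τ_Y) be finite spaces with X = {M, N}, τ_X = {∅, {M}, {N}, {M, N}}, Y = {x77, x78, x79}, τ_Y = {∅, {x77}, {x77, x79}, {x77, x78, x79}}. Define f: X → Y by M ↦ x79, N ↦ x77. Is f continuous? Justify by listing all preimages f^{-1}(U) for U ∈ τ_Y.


f IS continuous.

Compute f^{-1}(U) for each U ∈ τ_Y:
  U = ∅: f^{-1}(U) = ∅ ∈ τ_X ✓.
  U = {x77}: f^{-1}(U) = {N} ∈ τ_X ✓.
  U = {x77, x79}: f^{-1}(U) = {M, N} ∈ τ_X ✓.
  U = {x77, x78, x79}: f^{-1}(U) = {M, N} ∈ τ_X ✓.
Every preimage lies in τ_X, so f IS continuous.


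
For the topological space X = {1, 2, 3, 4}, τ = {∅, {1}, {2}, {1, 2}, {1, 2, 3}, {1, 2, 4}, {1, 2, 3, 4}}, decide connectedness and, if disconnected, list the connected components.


(X, τ) is connected.

Find clopen sets (U ∈ τ with X ∖ U ∈ τ):
  U = ∅, X ∖ U = {1, 2, 3, 4} — both open, so U is clopen.
  U = {1, 2, 3, 4}, X ∖ U = ∅ — both open, so U is clopen.
Only trivial clopens (∅ and X) exist, so (X, τ) is connected.
Compute connected components by grouping points that agree on all clopens:
  component: {1, 2, 3, 4}


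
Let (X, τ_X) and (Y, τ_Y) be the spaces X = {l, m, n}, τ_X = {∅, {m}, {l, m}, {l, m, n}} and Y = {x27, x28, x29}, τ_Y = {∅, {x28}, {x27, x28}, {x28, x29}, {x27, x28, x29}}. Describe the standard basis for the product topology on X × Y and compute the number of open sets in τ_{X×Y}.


Basis B = {∅ × ∅, {m} × {x28}, {l, m} × {x28}, {m} × {x27, x28}, {m} × {x28, x29}, {l, m, n} × {x28}, {m} × {x27, x28, x29}, {l, m} × {x27, x28}, {l, m} × {x28, x29}, {l, m} × {x27, x28, x29}, {l, m, n} × {x27, x28}, {l, m, n} × {x28, x29}, {l, m, n} × {x27, x28, x29}}; |τ_{X×Y}| = 30.

Enumerate products U × V with U ∈ τ_X, V ∈ τ_Y (deduplicated):
  ∅ × ∅ = {} (∅)
  {m} × {x28} = {(m,x28)}
  {l, m} × {x28} = {(l,x28), (m,x28)}
  {m} × {x27, x28} = {(m,x27), (m,x28)}
  {m} × {x28, x29} = {(m,x28), (m,x29)}
  {l, m, n} × {x28} = {(l,x28), (m,x28), (n,x28)}
  {m} × {x27, x28, x29} = {(m,x27), (m,x28), (m,x29)}
  {l, m} × {x27, x28} = {(l,x27), (l,x28), (m,x27), (m,x28)}
  {l, m} × {x28, x29} = {(l,x28), (l,x29), (m,x28), (m,x29)}
  {l, m} × {x27, x28, x29} = {(l,x27), (l,x28), (l,x29), (m,x27), (m,x28), (m,x29)}
  {l, m, n} × {x27, x28} = {(l,x27), (l,x28), (m,x27), (m,x28), (n,x27), (n,x28)}
  {l, m, n} × {x28, x29} = {(l,x28), (l,x29), (m,x28), (m,x29), (n,x28), (n,x29)}
  {l, m, n} × {x27, x28, x29} = {(l,x27), (l,x28), (l,x29), (m,x27), (m,x28), (m,x29), (n,x27), (n,x28), (n,x29)}
These 13 distinct sets form the basis B.
Close under arbitrary unions to get τ_{X×Y}; counting gives |τ_{X×Y}| = 30.


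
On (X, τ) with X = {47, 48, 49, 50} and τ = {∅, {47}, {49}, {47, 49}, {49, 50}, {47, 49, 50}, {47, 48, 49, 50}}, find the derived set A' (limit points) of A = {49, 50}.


A' = {48, 50}

For each x ∈ X, list the open sets U ∈ τ with x ∈ U, then check whether U ∩ (A ∖ {x}) ≠ ∅ for every such U.
  x = 47: open {47} ∋ x has {47} ∩ (A ∖ {47}) = ∅, so x is NOT a limit point.
  x = 48: opens ∋ x are {47, 48, 49, 50}; each meets A ∖ {48}, so x IS a limit point.
  x = 49: open {49} ∋ x has {49} ∩ (A ∖ {49}) = ∅, so x is NOT a limit point.
  x = 50: opens ∋ x are {49, 50}, {47, 49, 50}, {47, 48, 49, 50}; each meets A ∖ {50}, so x IS a limit point.
Collecting: A' = {48, 50}.


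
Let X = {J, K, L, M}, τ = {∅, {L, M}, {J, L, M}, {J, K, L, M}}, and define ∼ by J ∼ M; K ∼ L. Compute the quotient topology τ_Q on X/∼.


X/∼ = {[J=M], [K=L]}; |τ_Q| = 2.

Equivalence classes: [J=M], [K=L].
Quotient map π: X → X/∼ sends J ↦ [J=M], K ↦ [K=L], L ↦ [K=L], M ↦ [J=M].
For each subset V ⊆ X/∼, compute π^{-1}(V) ⊆ X and check whether π^{-1}(V) ∈ τ. V is open in τ_Q iff π^{-1}(V) ∈ τ.
  V = {}: π^{-1}(V) = ∅ ∈ τ ✓.
  V = {[J=M]}: π^{-1}(V) = {J, M} ∉ τ ✗.
  V = {[K=L]}: π^{-1}(V) = {K, L} ∉ τ ✗.
  V = {[J=M], [K=L]}: π^{-1}(V) = {J, K, L, M} ∈ τ ✓.
Open sets in the quotient: τ_Q = {{}, {[J=M], [K=L]}} (2 elements).


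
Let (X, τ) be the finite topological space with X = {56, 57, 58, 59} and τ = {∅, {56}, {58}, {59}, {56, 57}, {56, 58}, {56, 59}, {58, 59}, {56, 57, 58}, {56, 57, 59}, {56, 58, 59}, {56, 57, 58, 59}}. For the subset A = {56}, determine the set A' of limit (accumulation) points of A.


A' = {57}

For each x ∈ X, list the open sets U ∈ τ with x ∈ U, then check whether U ∩ (A ∖ {x}) ≠ ∅ for every such U.
  x = 56: open {56} ∋ x has {56} ∩ (A ∖ {56}) = ∅, so x is NOT a limit point.
  x = 57: opens ∋ x are {56, 57}, {56, 57, 58}, {56, 57, 59}, {56, 57, 58, 59}; each meets A ∖ {57}, so x IS a limit point.
  x = 58: open {58} ∋ x has {58} ∩ (A ∖ {58}) = ∅, so x is NOT a limit point.
  x = 59: open {59} ∋ x has {59} ∩ (A ∖ {59}) = ∅, so x is NOT a limit point.
Collecting: A' = {57}.


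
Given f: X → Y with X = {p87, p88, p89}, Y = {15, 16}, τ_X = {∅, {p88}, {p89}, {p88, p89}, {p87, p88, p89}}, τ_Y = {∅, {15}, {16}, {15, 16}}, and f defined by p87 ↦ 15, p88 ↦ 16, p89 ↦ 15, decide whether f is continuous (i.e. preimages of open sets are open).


f is NOT continuous.

Compute f^{-1}(U) for each U ∈ τ_Y:
  U = ∅: f^{-1}(U) = ∅ ∈ τ_X ✓.
  U = {15}: f^{-1}(U) = {p87, p89} ∉ τ_X ✗.
  U = {16}: f^{-1}(U) = {p88} ∈ τ_X ✓.
  U = {15, 16}: f^{-1}(U) = {p87, p88, p89} ∈ τ_X ✓.
Found U = {15} with f^{-1}(U) = {p87, p89} not in τ_X. Therefore f is NOT continuous.


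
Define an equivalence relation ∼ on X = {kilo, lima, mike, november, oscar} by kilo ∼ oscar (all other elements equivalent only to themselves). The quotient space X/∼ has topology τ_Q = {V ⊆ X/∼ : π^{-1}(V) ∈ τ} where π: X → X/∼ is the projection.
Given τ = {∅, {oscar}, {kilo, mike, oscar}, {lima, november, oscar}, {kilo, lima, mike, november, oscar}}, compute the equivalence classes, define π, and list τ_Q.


X/∼ = {[kilo=oscar], [lima], [mike], [november]}; |τ_Q| = 3.

Equivalence classes: [kilo=oscar], [lima], [mike], [november].
Quotient map π: X → X/∼ sends kilo ↦ [kilo=oscar], lima ↦ [lima], mike ↦ [mike], november ↦ [november], oscar ↦ [kilo=oscar].
For each subset V ⊆ X/∼, compute π^{-1}(V) ⊆ X and check whether π^{-1}(V) ∈ τ. V is open in τ_Q iff π^{-1}(V) ∈ τ.
  V = {}: π^{-1}(V) = ∅ ∈ τ ✓.
  V = {[kilo=oscar]}: π^{-1}(V) = {kilo, oscar} ∉ τ ✗.
  V = {[lima]}: π^{-1}(V) = {lima} ∉ τ ✗.
  V = {[kilo=oscar], [lima]}: π^{-1}(V) = {kilo, lima, oscar} ∉ τ ✗.
  V = {[mike]}: π^{-1}(V) = {mike} ∉ τ ✗.
  V = {[kilo=oscar], [mike]}: π^{-1}(V) = {kilo, mike, oscar} ∈ τ ✓.
  V = {[lima], [mike]}: π^{-1}(V) = {lima, mike} ∉ τ ✗.
  V = {[kilo=oscar], [lima], [mike]}: π^{-1}(V) = {kilo, lima, mike, oscar} ∉ τ ✗.
  V = {[november]}: π^{-1}(V) = {november} ∉ τ ✗.
  V = {[kilo=oscar], [november]}: π^{-1}(V) = {kilo, november, oscar} ∉ τ ✗.
  V = {[lima], [november]}: π^{-1}(V) = {lima, november} ∉ τ ✗.
  V = {[kilo=oscar], [lima], [november]}: π^{-1}(V) = {kilo, lima, november, oscar} ∉ τ ✗.
  V = {[mike], [november]}: π^{-1}(V) = {mike, november} ∉ τ ✗.
  V = {[kilo=oscar], [mike], [november]}: π^{-1}(V) = {kilo, mike, november, oscar} ∉ τ ✗.
  V = {[lima], [mike], [november]}: π^{-1}(V) = {lima, mike, november} ∉ τ ✗.
  V = {[kilo=oscar], [lima], [mike], [november]}: π^{-1}(V) = {kilo, lima, mike, november, oscar} ∈ τ ✓.
Open sets in the quotient: τ_Q = {{}, {[kilo=oscar], [mike]}, {[kilo=oscar], [lima], [mike], [november]}} (3 elements).


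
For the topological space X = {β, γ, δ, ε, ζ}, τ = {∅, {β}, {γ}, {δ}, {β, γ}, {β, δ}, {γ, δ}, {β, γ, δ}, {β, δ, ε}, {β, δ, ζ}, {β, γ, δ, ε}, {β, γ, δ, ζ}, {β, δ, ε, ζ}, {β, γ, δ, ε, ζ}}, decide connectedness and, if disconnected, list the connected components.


(X, τ) is disconnected; components = [{γ}, {β, δ, ε, ζ}].

Find clopen sets (U ∈ τ with X ∖ U ∈ τ):
  U = ∅, X ∖ U = {β, γ, δ, ε, ζ} — both open, so U is clopen.
  U = {γ}, X ∖ U = {β, δ, ε, ζ} — both open, so U is clopen.
  U = {β, δ, ε, ζ}, X ∖ U = {γ} — both open, so U is clopen.
  U = {β, γ, δ, ε, ζ}, X ∖ U = ∅ — both open, so U is clopen.
Nontrivial clopen(s) exist: e.g. {β, δ, ε, ζ}. So (X, τ) is disconnected.
Compute connected components by grouping points that agree on all clopens:
  component: {γ}
  component: {β, δ, ε, ζ}


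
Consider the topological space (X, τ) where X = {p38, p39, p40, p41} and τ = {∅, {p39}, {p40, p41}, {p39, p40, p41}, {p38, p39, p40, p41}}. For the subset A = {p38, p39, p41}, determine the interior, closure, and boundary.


int(A) = {p39}, cl(A) = {p38, p39, p40, p41}, ∂A = {p38, p40, p41}.

Closed sets in (X, τ) are complements of opens:
  closed(X, τ) = {∅, {p38}, {p38, p39}, {p38, p40, p41}, {p38, p39, p40, p41}}.
int(A) = ⋃ {U ∈ τ : U ⊆ A}. Opens contained in A: ∅, {p39}.
Taking the union of these: int(A) = {p39}.
cl(A) = ⋂ {C closed : A ⊆ C}. Closed sets containing A: {p38, p39, p40, p41}.
Intersecting these: cl(A) = {p38, p39, p40, p41}.
∂A = cl(A) ∖ int(A) = {p38, p39, p40, p41} ∖ {p39} = {p38, p40, p41}.
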